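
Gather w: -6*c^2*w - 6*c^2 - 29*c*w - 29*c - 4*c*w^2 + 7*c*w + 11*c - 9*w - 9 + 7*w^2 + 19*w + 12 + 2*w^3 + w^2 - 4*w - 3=-6*c^2 - 18*c + 2*w^3 + w^2*(8 - 4*c) + w*(-6*c^2 - 22*c + 6)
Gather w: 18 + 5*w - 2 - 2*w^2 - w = -2*w^2 + 4*w + 16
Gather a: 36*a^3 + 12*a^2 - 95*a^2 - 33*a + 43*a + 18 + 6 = 36*a^3 - 83*a^2 + 10*a + 24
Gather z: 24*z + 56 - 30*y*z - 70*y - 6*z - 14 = -70*y + z*(18 - 30*y) + 42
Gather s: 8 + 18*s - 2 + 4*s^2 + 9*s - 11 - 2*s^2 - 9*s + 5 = 2*s^2 + 18*s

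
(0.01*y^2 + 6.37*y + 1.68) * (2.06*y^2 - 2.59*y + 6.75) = 0.0206*y^4 + 13.0963*y^3 - 12.97*y^2 + 38.6463*y + 11.34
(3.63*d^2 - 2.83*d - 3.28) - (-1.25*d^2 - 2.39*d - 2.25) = 4.88*d^2 - 0.44*d - 1.03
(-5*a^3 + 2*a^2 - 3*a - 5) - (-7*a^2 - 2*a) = -5*a^3 + 9*a^2 - a - 5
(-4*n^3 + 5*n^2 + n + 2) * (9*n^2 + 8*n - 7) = -36*n^5 + 13*n^4 + 77*n^3 - 9*n^2 + 9*n - 14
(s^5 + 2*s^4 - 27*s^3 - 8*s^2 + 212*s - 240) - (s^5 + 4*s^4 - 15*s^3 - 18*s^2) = -2*s^4 - 12*s^3 + 10*s^2 + 212*s - 240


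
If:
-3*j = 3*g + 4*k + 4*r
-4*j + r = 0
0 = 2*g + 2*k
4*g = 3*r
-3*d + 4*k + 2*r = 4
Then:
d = -4/3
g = 0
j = 0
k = 0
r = 0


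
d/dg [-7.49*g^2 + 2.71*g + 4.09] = 2.71 - 14.98*g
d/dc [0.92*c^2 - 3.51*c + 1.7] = 1.84*c - 3.51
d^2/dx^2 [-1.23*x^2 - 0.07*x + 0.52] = -2.46000000000000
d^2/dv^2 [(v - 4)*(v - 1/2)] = 2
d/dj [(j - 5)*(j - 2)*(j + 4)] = 3*j^2 - 6*j - 18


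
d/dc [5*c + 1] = 5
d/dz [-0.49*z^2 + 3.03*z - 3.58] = 3.03 - 0.98*z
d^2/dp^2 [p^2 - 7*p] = 2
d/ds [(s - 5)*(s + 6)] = 2*s + 1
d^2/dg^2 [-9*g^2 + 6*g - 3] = -18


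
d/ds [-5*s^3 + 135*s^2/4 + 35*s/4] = -15*s^2 + 135*s/2 + 35/4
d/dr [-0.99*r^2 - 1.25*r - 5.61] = -1.98*r - 1.25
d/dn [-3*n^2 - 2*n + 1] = -6*n - 2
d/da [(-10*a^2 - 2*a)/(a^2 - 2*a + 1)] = 2*(11*a + 1)/(a^3 - 3*a^2 + 3*a - 1)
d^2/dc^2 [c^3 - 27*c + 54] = 6*c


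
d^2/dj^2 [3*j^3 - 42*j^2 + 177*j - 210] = 18*j - 84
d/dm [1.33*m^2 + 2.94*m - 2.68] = 2.66*m + 2.94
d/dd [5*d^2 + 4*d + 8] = 10*d + 4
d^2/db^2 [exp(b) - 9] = exp(b)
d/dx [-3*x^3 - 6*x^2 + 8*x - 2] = -9*x^2 - 12*x + 8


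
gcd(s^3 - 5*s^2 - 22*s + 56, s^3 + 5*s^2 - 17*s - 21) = 1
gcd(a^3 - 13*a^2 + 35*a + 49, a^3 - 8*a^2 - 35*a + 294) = a^2 - 14*a + 49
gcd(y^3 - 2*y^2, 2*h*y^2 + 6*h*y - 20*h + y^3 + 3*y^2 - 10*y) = y - 2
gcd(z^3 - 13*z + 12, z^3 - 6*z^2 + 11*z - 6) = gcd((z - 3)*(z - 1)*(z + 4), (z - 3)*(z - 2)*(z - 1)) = z^2 - 4*z + 3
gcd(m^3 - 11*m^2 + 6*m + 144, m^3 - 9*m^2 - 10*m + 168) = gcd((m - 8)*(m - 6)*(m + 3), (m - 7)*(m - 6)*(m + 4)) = m - 6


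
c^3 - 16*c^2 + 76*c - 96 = (c - 8)*(c - 6)*(c - 2)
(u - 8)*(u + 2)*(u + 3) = u^3 - 3*u^2 - 34*u - 48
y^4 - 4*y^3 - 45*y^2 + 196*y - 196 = (y - 7)*(y - 2)^2*(y + 7)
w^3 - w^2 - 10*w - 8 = (w - 4)*(w + 1)*(w + 2)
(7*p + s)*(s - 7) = 7*p*s - 49*p + s^2 - 7*s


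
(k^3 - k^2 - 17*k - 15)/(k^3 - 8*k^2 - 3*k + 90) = (k + 1)/(k - 6)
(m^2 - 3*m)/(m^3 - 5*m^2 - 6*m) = (3 - m)/(-m^2 + 5*m + 6)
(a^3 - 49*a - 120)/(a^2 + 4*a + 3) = (a^2 - 3*a - 40)/(a + 1)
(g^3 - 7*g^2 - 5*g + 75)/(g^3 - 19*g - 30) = (g - 5)/(g + 2)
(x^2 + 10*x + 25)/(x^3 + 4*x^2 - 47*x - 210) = (x + 5)/(x^2 - x - 42)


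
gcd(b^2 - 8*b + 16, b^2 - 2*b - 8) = b - 4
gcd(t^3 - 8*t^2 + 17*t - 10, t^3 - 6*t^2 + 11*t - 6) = t^2 - 3*t + 2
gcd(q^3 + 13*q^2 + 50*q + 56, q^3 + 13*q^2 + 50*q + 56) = q^3 + 13*q^2 + 50*q + 56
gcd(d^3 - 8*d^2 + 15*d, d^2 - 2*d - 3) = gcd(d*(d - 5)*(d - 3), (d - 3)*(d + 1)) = d - 3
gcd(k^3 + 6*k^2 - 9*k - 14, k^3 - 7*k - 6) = k + 1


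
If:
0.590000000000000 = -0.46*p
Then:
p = -1.28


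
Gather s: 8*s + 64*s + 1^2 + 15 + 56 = 72*s + 72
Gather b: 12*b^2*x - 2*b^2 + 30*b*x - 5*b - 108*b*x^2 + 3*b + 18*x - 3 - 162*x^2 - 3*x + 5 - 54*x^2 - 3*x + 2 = b^2*(12*x - 2) + b*(-108*x^2 + 30*x - 2) - 216*x^2 + 12*x + 4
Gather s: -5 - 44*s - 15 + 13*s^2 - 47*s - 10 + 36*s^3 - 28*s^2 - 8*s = 36*s^3 - 15*s^2 - 99*s - 30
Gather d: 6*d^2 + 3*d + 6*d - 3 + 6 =6*d^2 + 9*d + 3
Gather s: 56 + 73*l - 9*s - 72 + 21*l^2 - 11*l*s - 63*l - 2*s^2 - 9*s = 21*l^2 + 10*l - 2*s^2 + s*(-11*l - 18) - 16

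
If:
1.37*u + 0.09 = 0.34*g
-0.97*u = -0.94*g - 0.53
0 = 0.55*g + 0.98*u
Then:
No Solution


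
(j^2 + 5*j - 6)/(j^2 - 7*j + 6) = (j + 6)/(j - 6)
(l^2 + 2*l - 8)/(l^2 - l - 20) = (l - 2)/(l - 5)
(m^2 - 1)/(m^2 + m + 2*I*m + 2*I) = (m - 1)/(m + 2*I)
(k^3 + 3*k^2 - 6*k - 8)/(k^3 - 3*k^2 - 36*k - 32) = (k - 2)/(k - 8)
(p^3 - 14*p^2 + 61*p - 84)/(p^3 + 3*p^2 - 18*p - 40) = (p^2 - 10*p + 21)/(p^2 + 7*p + 10)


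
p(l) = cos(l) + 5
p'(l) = -sin(l)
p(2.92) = 4.02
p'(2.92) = -0.22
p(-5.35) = 5.60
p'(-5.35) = -0.80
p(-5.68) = 5.82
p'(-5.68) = -0.57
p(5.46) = 5.68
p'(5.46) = 0.73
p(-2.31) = 4.33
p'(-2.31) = 0.74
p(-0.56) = 5.85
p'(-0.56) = 0.53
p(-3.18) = 4.00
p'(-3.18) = -0.04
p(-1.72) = 4.85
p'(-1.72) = 0.99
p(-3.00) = 4.01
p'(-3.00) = 0.14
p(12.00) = 5.84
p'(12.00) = 0.54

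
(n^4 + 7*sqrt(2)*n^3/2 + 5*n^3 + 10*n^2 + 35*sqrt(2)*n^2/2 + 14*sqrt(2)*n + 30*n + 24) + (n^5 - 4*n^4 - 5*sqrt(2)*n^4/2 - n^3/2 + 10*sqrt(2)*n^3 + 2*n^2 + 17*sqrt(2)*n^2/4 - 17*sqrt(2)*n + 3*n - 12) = n^5 - 5*sqrt(2)*n^4/2 - 3*n^4 + 9*n^3/2 + 27*sqrt(2)*n^3/2 + 12*n^2 + 87*sqrt(2)*n^2/4 - 3*sqrt(2)*n + 33*n + 12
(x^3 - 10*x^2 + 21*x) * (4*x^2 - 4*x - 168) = 4*x^5 - 44*x^4 - 44*x^3 + 1596*x^2 - 3528*x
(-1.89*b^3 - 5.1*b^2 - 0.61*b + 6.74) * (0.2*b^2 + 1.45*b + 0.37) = -0.378*b^5 - 3.7605*b^4 - 8.2163*b^3 - 1.4235*b^2 + 9.5473*b + 2.4938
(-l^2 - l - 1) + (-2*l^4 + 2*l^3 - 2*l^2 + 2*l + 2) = -2*l^4 + 2*l^3 - 3*l^2 + l + 1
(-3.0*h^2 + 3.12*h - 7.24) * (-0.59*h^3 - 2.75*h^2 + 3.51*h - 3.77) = 1.77*h^5 + 6.4092*h^4 - 14.8384*h^3 + 42.1712*h^2 - 37.1748*h + 27.2948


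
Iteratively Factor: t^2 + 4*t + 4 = (t + 2)*(t + 2)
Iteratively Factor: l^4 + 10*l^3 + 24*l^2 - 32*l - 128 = (l + 4)*(l^3 + 6*l^2 - 32) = (l + 4)^2*(l^2 + 2*l - 8) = (l - 2)*(l + 4)^2*(l + 4)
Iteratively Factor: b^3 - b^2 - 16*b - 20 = (b - 5)*(b^2 + 4*b + 4) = (b - 5)*(b + 2)*(b + 2)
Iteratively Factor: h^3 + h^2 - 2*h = (h + 2)*(h^2 - h) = h*(h + 2)*(h - 1)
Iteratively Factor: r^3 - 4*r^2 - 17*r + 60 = (r - 5)*(r^2 + r - 12) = (r - 5)*(r + 4)*(r - 3)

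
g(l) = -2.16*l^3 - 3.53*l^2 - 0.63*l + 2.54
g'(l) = -6.48*l^2 - 7.06*l - 0.63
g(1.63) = -17.22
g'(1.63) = -29.35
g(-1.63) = 3.54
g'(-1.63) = -6.34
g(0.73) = -0.64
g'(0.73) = -9.24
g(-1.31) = 2.16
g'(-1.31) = -2.50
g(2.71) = -68.08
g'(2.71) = -67.35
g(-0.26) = 2.50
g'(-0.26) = 0.77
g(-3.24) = 40.99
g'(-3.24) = -45.78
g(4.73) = -308.00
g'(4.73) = -179.00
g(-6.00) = 345.80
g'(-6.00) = -191.55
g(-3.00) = 30.98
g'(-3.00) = -37.77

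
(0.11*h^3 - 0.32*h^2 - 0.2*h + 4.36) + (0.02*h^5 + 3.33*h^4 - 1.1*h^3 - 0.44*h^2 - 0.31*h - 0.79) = 0.02*h^5 + 3.33*h^4 - 0.99*h^3 - 0.76*h^2 - 0.51*h + 3.57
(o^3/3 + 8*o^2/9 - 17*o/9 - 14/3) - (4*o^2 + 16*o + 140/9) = o^3/3 - 28*o^2/9 - 161*o/9 - 182/9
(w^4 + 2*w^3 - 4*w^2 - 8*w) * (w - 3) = w^5 - w^4 - 10*w^3 + 4*w^2 + 24*w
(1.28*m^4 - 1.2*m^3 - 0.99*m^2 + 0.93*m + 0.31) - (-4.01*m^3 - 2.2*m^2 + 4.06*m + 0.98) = 1.28*m^4 + 2.81*m^3 + 1.21*m^2 - 3.13*m - 0.67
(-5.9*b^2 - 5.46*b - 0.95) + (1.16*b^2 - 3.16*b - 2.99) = -4.74*b^2 - 8.62*b - 3.94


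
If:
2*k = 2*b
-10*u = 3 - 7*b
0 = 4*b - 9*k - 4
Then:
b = -4/5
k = -4/5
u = -43/50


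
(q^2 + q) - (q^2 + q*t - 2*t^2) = -q*t + q + 2*t^2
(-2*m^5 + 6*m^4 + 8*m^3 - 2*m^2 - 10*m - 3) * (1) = -2*m^5 + 6*m^4 + 8*m^3 - 2*m^2 - 10*m - 3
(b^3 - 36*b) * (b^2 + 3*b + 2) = b^5 + 3*b^4 - 34*b^3 - 108*b^2 - 72*b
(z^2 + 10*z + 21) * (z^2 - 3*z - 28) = z^4 + 7*z^3 - 37*z^2 - 343*z - 588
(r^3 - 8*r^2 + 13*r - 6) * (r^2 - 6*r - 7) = r^5 - 14*r^4 + 54*r^3 - 28*r^2 - 55*r + 42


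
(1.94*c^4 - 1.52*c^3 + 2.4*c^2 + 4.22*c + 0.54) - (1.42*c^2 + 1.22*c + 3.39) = 1.94*c^4 - 1.52*c^3 + 0.98*c^2 + 3.0*c - 2.85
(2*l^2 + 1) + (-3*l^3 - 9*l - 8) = -3*l^3 + 2*l^2 - 9*l - 7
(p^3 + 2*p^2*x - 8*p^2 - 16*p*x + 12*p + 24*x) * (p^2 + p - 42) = p^5 + 2*p^4*x - 7*p^4 - 14*p^3*x - 38*p^3 - 76*p^2*x + 348*p^2 + 696*p*x - 504*p - 1008*x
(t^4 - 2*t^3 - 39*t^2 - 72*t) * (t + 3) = t^5 + t^4 - 45*t^3 - 189*t^2 - 216*t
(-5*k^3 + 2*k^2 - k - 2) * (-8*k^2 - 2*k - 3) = 40*k^5 - 6*k^4 + 19*k^3 + 12*k^2 + 7*k + 6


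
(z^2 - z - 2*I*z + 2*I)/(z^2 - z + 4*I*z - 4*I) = (z - 2*I)/(z + 4*I)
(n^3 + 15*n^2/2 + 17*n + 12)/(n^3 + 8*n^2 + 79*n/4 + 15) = 2*(n + 2)/(2*n + 5)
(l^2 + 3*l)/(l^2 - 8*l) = (l + 3)/(l - 8)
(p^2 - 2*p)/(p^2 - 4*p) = (p - 2)/(p - 4)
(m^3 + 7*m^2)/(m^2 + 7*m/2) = 2*m*(m + 7)/(2*m + 7)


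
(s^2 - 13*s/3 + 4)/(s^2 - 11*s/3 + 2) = (3*s - 4)/(3*s - 2)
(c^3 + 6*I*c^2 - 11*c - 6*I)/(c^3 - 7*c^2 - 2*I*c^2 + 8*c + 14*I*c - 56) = (c^2 + 4*I*c - 3)/(c^2 - c*(7 + 4*I) + 28*I)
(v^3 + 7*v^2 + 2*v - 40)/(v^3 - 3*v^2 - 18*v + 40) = (v + 5)/(v - 5)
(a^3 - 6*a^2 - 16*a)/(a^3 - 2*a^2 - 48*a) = (a + 2)/(a + 6)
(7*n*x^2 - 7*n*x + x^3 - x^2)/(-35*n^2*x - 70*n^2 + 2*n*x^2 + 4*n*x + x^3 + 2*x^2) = x*(x - 1)/(-5*n*x - 10*n + x^2 + 2*x)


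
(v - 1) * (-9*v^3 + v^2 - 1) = -9*v^4 + 10*v^3 - v^2 - v + 1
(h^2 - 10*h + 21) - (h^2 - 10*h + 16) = 5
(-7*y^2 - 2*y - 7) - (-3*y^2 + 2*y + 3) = -4*y^2 - 4*y - 10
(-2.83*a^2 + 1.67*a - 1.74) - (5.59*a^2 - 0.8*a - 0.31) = -8.42*a^2 + 2.47*a - 1.43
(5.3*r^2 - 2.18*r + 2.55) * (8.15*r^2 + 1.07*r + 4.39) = 43.195*r^4 - 12.096*r^3 + 41.7169*r^2 - 6.8417*r + 11.1945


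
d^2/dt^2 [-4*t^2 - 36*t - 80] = -8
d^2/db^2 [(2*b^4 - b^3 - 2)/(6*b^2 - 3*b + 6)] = 2*(8*b^6 - 12*b^5 + 30*b^4 - 29*b^3 + 30*b^2 + 6)/(3*(8*b^6 - 12*b^5 + 30*b^4 - 25*b^3 + 30*b^2 - 12*b + 8))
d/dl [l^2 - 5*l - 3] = 2*l - 5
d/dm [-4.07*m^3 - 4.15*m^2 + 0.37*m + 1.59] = -12.21*m^2 - 8.3*m + 0.37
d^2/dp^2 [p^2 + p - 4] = 2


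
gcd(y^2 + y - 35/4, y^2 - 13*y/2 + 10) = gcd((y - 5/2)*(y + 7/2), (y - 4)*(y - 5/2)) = y - 5/2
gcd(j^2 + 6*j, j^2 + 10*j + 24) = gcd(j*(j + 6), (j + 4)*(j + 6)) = j + 6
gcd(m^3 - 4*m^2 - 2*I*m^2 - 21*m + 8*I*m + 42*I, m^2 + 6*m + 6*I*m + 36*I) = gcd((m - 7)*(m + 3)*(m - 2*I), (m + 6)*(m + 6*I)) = 1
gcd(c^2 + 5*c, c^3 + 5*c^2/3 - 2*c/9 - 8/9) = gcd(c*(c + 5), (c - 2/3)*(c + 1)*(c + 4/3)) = 1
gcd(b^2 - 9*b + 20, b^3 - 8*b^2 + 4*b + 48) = b - 4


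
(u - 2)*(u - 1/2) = u^2 - 5*u/2 + 1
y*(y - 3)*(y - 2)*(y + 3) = y^4 - 2*y^3 - 9*y^2 + 18*y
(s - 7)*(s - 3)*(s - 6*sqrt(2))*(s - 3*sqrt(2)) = s^4 - 9*sqrt(2)*s^3 - 10*s^3 + 57*s^2 + 90*sqrt(2)*s^2 - 360*s - 189*sqrt(2)*s + 756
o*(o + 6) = o^2 + 6*o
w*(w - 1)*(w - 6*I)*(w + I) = w^4 - w^3 - 5*I*w^3 + 6*w^2 + 5*I*w^2 - 6*w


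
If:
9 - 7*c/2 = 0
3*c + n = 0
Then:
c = 18/7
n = -54/7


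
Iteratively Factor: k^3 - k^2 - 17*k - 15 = (k - 5)*(k^2 + 4*k + 3) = (k - 5)*(k + 3)*(k + 1)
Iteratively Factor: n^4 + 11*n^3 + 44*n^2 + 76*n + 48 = (n + 2)*(n^3 + 9*n^2 + 26*n + 24) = (n + 2)^2*(n^2 + 7*n + 12) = (n + 2)^2*(n + 3)*(n + 4)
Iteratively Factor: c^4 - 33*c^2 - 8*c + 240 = (c + 4)*(c^3 - 4*c^2 - 17*c + 60) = (c + 4)^2*(c^2 - 8*c + 15) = (c - 3)*(c + 4)^2*(c - 5)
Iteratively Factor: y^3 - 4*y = (y)*(y^2 - 4) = y*(y + 2)*(y - 2)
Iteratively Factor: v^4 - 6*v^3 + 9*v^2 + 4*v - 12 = (v + 1)*(v^3 - 7*v^2 + 16*v - 12) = (v - 2)*(v + 1)*(v^2 - 5*v + 6) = (v - 2)^2*(v + 1)*(v - 3)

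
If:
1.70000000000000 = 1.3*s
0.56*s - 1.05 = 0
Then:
No Solution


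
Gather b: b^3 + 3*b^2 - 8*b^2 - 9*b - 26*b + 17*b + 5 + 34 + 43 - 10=b^3 - 5*b^2 - 18*b + 72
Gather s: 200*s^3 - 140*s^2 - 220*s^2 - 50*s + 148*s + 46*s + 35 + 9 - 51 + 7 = 200*s^3 - 360*s^2 + 144*s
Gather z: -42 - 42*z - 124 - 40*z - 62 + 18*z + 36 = -64*z - 192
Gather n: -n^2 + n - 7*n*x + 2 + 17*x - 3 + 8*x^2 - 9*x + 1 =-n^2 + n*(1 - 7*x) + 8*x^2 + 8*x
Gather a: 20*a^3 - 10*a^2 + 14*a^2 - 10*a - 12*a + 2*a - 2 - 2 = 20*a^3 + 4*a^2 - 20*a - 4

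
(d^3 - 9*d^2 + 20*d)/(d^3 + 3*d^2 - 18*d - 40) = d*(d - 5)/(d^2 + 7*d + 10)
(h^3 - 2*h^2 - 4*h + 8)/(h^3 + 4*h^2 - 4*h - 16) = (h - 2)/(h + 4)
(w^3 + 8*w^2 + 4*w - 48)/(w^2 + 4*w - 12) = w + 4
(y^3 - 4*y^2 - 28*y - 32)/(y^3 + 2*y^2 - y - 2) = (y^2 - 6*y - 16)/(y^2 - 1)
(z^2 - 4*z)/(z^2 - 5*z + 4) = z/(z - 1)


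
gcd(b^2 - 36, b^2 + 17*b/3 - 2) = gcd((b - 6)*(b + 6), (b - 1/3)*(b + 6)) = b + 6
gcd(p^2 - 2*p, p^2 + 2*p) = p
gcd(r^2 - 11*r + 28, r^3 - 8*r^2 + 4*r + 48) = r - 4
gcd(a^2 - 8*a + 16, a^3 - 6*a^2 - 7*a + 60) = a - 4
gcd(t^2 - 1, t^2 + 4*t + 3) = t + 1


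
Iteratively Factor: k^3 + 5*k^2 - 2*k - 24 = (k + 3)*(k^2 + 2*k - 8) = (k - 2)*(k + 3)*(k + 4)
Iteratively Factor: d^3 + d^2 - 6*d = (d)*(d^2 + d - 6) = d*(d - 2)*(d + 3)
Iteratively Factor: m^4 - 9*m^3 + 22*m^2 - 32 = (m - 2)*(m^3 - 7*m^2 + 8*m + 16) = (m - 4)*(m - 2)*(m^2 - 3*m - 4) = (m - 4)*(m - 2)*(m + 1)*(m - 4)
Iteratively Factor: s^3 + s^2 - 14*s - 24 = (s - 4)*(s^2 + 5*s + 6) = (s - 4)*(s + 3)*(s + 2)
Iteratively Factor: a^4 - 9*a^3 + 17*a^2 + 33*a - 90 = (a - 3)*(a^3 - 6*a^2 - a + 30) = (a - 5)*(a - 3)*(a^2 - a - 6) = (a - 5)*(a - 3)^2*(a + 2)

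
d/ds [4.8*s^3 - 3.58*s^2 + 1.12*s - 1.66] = 14.4*s^2 - 7.16*s + 1.12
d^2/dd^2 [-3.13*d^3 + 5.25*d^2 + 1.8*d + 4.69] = 10.5 - 18.78*d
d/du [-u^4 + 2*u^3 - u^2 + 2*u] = -4*u^3 + 6*u^2 - 2*u + 2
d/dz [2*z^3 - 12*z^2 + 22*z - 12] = 6*z^2 - 24*z + 22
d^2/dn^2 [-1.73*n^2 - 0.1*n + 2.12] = -3.46000000000000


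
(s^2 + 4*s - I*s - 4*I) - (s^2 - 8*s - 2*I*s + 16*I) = 12*s + I*s - 20*I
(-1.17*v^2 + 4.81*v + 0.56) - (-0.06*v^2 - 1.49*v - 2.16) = -1.11*v^2 + 6.3*v + 2.72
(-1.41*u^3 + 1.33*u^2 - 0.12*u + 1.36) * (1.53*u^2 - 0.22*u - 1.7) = -2.1573*u^5 + 2.3451*u^4 + 1.9208*u^3 - 0.1538*u^2 - 0.0952*u - 2.312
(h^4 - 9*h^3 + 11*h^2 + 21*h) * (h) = h^5 - 9*h^4 + 11*h^3 + 21*h^2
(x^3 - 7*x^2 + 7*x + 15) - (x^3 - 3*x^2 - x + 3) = -4*x^2 + 8*x + 12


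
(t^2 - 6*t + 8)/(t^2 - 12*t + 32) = (t - 2)/(t - 8)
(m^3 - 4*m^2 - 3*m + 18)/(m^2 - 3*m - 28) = (-m^3 + 4*m^2 + 3*m - 18)/(-m^2 + 3*m + 28)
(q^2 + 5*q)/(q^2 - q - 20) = q*(q + 5)/(q^2 - q - 20)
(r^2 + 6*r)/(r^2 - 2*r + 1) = r*(r + 6)/(r^2 - 2*r + 1)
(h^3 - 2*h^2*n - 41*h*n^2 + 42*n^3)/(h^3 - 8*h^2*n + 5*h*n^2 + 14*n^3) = (h^2 + 5*h*n - 6*n^2)/(h^2 - h*n - 2*n^2)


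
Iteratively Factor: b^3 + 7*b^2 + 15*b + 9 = (b + 3)*(b^2 + 4*b + 3) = (b + 3)^2*(b + 1)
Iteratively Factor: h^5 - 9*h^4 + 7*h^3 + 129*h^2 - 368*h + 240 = (h - 3)*(h^4 - 6*h^3 - 11*h^2 + 96*h - 80) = (h - 3)*(h - 1)*(h^3 - 5*h^2 - 16*h + 80) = (h - 4)*(h - 3)*(h - 1)*(h^2 - h - 20) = (h - 4)*(h - 3)*(h - 1)*(h + 4)*(h - 5)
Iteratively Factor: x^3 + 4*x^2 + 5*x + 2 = (x + 1)*(x^2 + 3*x + 2) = (x + 1)*(x + 2)*(x + 1)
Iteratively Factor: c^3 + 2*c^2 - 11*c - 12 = (c + 4)*(c^2 - 2*c - 3) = (c - 3)*(c + 4)*(c + 1)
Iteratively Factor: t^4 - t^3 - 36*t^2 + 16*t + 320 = (t - 4)*(t^3 + 3*t^2 - 24*t - 80) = (t - 4)*(t + 4)*(t^2 - t - 20) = (t - 5)*(t - 4)*(t + 4)*(t + 4)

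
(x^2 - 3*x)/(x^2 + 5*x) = (x - 3)/(x + 5)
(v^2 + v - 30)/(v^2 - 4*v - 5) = (v + 6)/(v + 1)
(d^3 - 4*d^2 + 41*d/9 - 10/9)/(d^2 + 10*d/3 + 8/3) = (9*d^3 - 36*d^2 + 41*d - 10)/(3*(3*d^2 + 10*d + 8))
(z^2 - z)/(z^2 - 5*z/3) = 3*(z - 1)/(3*z - 5)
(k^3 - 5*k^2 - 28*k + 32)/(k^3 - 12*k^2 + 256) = (k - 1)/(k - 8)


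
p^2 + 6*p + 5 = (p + 1)*(p + 5)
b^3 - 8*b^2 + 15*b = b*(b - 5)*(b - 3)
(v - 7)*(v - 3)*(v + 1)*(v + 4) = v^4 - 5*v^3 - 25*v^2 + 65*v + 84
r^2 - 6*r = r*(r - 6)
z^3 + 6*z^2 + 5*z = z*(z + 1)*(z + 5)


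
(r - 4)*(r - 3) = r^2 - 7*r + 12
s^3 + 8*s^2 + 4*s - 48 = (s - 2)*(s + 4)*(s + 6)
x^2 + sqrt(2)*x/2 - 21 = (x - 3*sqrt(2))*(x + 7*sqrt(2)/2)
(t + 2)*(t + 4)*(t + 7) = t^3 + 13*t^2 + 50*t + 56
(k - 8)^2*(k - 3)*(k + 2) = k^4 - 17*k^3 + 74*k^2 + 32*k - 384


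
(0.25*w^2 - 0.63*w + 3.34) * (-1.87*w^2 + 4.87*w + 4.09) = -0.4675*w^4 + 2.3956*w^3 - 8.2914*w^2 + 13.6891*w + 13.6606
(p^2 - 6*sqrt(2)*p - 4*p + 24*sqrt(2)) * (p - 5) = p^3 - 9*p^2 - 6*sqrt(2)*p^2 + 20*p + 54*sqrt(2)*p - 120*sqrt(2)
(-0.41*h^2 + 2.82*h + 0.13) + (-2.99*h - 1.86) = -0.41*h^2 - 0.17*h - 1.73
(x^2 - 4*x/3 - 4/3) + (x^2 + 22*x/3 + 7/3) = 2*x^2 + 6*x + 1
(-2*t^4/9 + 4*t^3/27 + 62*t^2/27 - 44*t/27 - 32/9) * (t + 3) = -2*t^5/9 - 14*t^4/27 + 74*t^3/27 + 142*t^2/27 - 76*t/9 - 32/3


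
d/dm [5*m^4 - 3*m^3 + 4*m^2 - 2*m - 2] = 20*m^3 - 9*m^2 + 8*m - 2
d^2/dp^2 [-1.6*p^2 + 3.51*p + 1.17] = -3.20000000000000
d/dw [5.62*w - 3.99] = 5.62000000000000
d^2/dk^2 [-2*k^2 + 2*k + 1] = -4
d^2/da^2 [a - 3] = 0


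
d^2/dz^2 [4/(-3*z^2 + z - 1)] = 8*(9*z^2 - 3*z - (6*z - 1)^2 + 3)/(3*z^2 - z + 1)^3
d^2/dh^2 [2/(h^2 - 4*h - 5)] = 4*(h^2 - 4*h - 4*(h - 2)^2 - 5)/(-h^2 + 4*h + 5)^3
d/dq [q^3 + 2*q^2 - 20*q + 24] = 3*q^2 + 4*q - 20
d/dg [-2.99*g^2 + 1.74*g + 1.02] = 1.74 - 5.98*g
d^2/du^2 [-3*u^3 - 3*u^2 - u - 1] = -18*u - 6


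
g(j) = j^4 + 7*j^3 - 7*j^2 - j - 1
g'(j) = 4*j^3 + 21*j^2 - 14*j - 1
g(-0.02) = -0.98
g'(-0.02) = -0.71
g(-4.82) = -402.92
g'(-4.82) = 106.44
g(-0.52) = -3.28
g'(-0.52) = 11.40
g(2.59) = 116.07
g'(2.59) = 173.11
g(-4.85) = -406.09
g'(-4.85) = 104.54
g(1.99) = 40.14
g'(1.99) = 85.82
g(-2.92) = -159.34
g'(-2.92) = 119.35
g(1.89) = 32.12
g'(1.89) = 74.56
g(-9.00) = 899.00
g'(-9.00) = -1090.00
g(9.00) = 11087.00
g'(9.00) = 4490.00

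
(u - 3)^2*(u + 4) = u^3 - 2*u^2 - 15*u + 36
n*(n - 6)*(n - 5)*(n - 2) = n^4 - 13*n^3 + 52*n^2 - 60*n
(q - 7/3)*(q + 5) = q^2 + 8*q/3 - 35/3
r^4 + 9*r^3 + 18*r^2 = r^2*(r + 3)*(r + 6)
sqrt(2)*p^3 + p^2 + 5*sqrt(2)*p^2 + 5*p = p*(p + 5)*(sqrt(2)*p + 1)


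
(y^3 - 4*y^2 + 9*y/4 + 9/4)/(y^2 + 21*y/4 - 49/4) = (4*y^3 - 16*y^2 + 9*y + 9)/(4*y^2 + 21*y - 49)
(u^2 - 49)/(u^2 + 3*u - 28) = (u - 7)/(u - 4)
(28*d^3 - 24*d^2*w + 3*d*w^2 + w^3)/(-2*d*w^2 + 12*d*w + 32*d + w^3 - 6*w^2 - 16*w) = (-14*d^2 + 5*d*w + w^2)/(w^2 - 6*w - 16)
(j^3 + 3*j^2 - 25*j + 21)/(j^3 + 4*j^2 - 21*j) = (j - 1)/j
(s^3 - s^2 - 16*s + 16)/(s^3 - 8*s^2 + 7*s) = (s^2 - 16)/(s*(s - 7))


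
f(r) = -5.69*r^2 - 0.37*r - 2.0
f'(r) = -11.38*r - 0.37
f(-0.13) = -2.05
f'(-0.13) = 1.11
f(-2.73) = -43.40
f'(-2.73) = 30.70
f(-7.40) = -310.85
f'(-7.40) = 83.84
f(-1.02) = -7.54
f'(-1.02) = 11.24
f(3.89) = -89.54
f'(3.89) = -44.64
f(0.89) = -6.84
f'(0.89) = -10.50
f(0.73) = -5.30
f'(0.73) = -8.68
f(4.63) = -125.69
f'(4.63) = -53.06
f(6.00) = -209.06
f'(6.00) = -68.65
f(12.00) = -825.80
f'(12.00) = -136.93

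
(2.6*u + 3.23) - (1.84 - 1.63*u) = 4.23*u + 1.39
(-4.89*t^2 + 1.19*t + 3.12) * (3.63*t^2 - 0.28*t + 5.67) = -17.7507*t^4 + 5.6889*t^3 - 16.7339*t^2 + 5.8737*t + 17.6904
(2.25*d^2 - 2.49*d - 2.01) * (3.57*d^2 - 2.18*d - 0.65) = 8.0325*d^4 - 13.7943*d^3 - 3.21*d^2 + 6.0003*d + 1.3065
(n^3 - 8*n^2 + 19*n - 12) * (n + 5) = n^4 - 3*n^3 - 21*n^2 + 83*n - 60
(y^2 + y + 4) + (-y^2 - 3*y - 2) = 2 - 2*y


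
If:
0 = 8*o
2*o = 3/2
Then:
No Solution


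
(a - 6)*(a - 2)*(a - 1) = a^3 - 9*a^2 + 20*a - 12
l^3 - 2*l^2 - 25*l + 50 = (l - 5)*(l - 2)*(l + 5)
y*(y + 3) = y^2 + 3*y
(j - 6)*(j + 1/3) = j^2 - 17*j/3 - 2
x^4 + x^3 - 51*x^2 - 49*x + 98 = (x - 7)*(x - 1)*(x + 2)*(x + 7)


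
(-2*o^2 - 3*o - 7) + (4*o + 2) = -2*o^2 + o - 5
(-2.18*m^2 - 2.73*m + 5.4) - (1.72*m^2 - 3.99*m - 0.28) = -3.9*m^2 + 1.26*m + 5.68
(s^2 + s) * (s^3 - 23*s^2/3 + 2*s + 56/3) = s^5 - 20*s^4/3 - 17*s^3/3 + 62*s^2/3 + 56*s/3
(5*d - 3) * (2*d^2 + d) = 10*d^3 - d^2 - 3*d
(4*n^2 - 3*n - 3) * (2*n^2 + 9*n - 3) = 8*n^4 + 30*n^3 - 45*n^2 - 18*n + 9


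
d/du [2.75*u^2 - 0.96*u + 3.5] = 5.5*u - 0.96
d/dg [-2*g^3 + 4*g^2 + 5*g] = -6*g^2 + 8*g + 5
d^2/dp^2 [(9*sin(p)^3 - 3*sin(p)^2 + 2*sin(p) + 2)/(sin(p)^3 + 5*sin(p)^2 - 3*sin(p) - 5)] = 2*(24*sin(p)^8 - 178*sin(p)^7 - 45*sin(p)^6 + 178*sin(p)^5 - 468*sin(p)^4 - 803*sin(p)^3 + 428*sin(p)^2 + 755*sin(p) - 37)/(sin(p)^3 + 5*sin(p)^2 - 3*sin(p) - 5)^3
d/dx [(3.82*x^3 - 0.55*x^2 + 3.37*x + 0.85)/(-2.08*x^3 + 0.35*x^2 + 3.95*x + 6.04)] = (0.193*x^4 + 44.1972*x^3 + 71.1704*x^2 - 7.239*x + 16.9973)/(4.3264*x^6 - 1.456*x^5 - 16.3095*x^4 - 22.3614*x^3 + 19.8305*x^2 + 47.716*x + 36.4816)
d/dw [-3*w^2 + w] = 1 - 6*w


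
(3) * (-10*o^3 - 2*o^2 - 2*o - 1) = -30*o^3 - 6*o^2 - 6*o - 3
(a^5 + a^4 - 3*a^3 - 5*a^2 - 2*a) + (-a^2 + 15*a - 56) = a^5 + a^4 - 3*a^3 - 6*a^2 + 13*a - 56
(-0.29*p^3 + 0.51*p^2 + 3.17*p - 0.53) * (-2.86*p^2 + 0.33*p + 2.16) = 0.8294*p^5 - 1.5543*p^4 - 9.5243*p^3 + 3.6635*p^2 + 6.6723*p - 1.1448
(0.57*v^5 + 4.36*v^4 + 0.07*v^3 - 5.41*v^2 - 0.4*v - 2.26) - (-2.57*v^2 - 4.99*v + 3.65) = 0.57*v^5 + 4.36*v^4 + 0.07*v^3 - 2.84*v^2 + 4.59*v - 5.91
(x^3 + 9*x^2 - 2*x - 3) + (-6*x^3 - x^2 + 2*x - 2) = -5*x^3 + 8*x^2 - 5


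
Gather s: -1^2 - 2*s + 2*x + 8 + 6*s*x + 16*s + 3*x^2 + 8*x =s*(6*x + 14) + 3*x^2 + 10*x + 7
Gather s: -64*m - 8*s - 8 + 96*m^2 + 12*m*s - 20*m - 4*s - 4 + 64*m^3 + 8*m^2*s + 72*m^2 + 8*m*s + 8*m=64*m^3 + 168*m^2 - 76*m + s*(8*m^2 + 20*m - 12) - 12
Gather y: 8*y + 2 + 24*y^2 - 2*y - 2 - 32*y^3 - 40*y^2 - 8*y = -32*y^3 - 16*y^2 - 2*y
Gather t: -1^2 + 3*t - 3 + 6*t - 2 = 9*t - 6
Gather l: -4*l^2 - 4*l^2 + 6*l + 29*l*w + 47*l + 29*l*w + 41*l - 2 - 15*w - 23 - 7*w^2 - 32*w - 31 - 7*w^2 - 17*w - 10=-8*l^2 + l*(58*w + 94) - 14*w^2 - 64*w - 66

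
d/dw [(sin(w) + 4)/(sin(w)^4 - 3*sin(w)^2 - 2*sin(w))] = (12*sin(w) + 4*sin(3*w) - 3*cos(4*w)/8 + 67/8)*cos(w)/((sin(w) - 2)^2*(sin(w) + 1)^4*sin(w)^2)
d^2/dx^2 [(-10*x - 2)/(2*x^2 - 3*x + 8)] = 4*(-(4*x - 3)^2*(5*x + 1) + (30*x - 13)*(2*x^2 - 3*x + 8))/(2*x^2 - 3*x + 8)^3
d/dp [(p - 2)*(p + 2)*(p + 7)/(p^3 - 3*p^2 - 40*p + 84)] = 2*(-5*p^2 - 56*p - 182)/(p^4 - 2*p^3 - 83*p^2 + 84*p + 1764)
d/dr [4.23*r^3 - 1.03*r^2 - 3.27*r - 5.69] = 12.69*r^2 - 2.06*r - 3.27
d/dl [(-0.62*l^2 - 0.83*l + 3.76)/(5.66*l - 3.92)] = (-3.5092*l^2 + 4.8608*l - 18.028)/(32.0356*l^2 - 44.3744*l + 15.3664)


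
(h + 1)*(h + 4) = h^2 + 5*h + 4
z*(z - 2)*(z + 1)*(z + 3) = z^4 + 2*z^3 - 5*z^2 - 6*z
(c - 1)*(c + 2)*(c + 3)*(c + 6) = c^4 + 10*c^3 + 25*c^2 - 36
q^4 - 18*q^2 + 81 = (q - 3)^2*(q + 3)^2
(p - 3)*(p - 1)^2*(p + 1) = p^4 - 4*p^3 + 2*p^2 + 4*p - 3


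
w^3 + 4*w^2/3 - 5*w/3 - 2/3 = (w - 1)*(w + 1/3)*(w + 2)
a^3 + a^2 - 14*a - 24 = (a - 4)*(a + 2)*(a + 3)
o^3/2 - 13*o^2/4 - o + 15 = (o/2 + 1)*(o - 6)*(o - 5/2)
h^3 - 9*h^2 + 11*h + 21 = (h - 7)*(h - 3)*(h + 1)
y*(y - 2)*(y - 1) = y^3 - 3*y^2 + 2*y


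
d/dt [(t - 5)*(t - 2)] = 2*t - 7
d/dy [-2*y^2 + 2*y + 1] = 2 - 4*y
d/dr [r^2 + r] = 2*r + 1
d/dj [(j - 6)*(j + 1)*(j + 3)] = 3*j^2 - 4*j - 21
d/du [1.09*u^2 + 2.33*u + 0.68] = 2.18*u + 2.33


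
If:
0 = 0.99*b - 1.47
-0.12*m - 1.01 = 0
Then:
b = 1.48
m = -8.42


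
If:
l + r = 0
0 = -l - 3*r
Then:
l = 0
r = 0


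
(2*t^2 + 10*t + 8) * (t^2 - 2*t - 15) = 2*t^4 + 6*t^3 - 42*t^2 - 166*t - 120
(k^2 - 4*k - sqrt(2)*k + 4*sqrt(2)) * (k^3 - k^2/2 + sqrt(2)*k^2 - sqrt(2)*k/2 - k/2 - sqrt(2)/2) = k^5 - 9*k^4/2 - k^3/2 + 11*k^2 - 3*k - 4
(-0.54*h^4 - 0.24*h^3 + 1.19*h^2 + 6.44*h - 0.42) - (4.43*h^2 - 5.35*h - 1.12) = -0.54*h^4 - 0.24*h^3 - 3.24*h^2 + 11.79*h + 0.7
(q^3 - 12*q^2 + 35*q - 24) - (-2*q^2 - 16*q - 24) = q^3 - 10*q^2 + 51*q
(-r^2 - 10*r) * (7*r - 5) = -7*r^3 - 65*r^2 + 50*r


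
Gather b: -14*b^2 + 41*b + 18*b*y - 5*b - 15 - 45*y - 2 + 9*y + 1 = -14*b^2 + b*(18*y + 36) - 36*y - 16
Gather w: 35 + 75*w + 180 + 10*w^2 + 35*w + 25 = 10*w^2 + 110*w + 240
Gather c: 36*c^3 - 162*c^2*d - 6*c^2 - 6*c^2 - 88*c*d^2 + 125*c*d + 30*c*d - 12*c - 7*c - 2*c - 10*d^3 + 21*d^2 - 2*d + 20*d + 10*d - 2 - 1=36*c^3 + c^2*(-162*d - 12) + c*(-88*d^2 + 155*d - 21) - 10*d^3 + 21*d^2 + 28*d - 3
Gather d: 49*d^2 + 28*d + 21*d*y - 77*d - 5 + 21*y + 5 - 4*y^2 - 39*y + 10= 49*d^2 + d*(21*y - 49) - 4*y^2 - 18*y + 10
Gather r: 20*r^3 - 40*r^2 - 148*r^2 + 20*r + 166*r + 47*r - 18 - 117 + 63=20*r^3 - 188*r^2 + 233*r - 72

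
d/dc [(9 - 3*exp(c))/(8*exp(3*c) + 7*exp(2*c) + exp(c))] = 3*(16*exp(3*c) - 65*exp(2*c) - 42*exp(c) - 3)*exp(-c)/(64*exp(4*c) + 112*exp(3*c) + 65*exp(2*c) + 14*exp(c) + 1)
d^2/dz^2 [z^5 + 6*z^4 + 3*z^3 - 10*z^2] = 20*z^3 + 72*z^2 + 18*z - 20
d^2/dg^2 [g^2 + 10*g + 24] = 2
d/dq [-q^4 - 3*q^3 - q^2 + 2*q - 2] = -4*q^3 - 9*q^2 - 2*q + 2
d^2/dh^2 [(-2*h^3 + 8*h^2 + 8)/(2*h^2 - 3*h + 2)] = 4*(19*h^3 + 18*h^2 - 84*h + 36)/(8*h^6 - 36*h^5 + 78*h^4 - 99*h^3 + 78*h^2 - 36*h + 8)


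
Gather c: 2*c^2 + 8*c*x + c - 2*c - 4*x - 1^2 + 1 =2*c^2 + c*(8*x - 1) - 4*x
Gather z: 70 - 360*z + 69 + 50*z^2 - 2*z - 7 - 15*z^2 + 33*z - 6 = 35*z^2 - 329*z + 126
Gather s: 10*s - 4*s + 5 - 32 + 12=6*s - 15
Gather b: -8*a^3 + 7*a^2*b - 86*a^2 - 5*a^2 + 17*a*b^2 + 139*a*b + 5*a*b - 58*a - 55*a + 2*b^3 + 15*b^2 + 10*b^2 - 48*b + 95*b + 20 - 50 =-8*a^3 - 91*a^2 - 113*a + 2*b^3 + b^2*(17*a + 25) + b*(7*a^2 + 144*a + 47) - 30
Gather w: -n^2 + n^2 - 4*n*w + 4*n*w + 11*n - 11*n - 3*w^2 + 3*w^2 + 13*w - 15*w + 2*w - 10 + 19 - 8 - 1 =0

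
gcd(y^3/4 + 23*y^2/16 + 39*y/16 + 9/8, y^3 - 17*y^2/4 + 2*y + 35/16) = 1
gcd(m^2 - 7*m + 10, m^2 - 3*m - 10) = m - 5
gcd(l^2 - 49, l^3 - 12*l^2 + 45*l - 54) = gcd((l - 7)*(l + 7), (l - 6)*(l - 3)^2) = 1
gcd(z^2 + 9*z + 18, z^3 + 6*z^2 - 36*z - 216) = z + 6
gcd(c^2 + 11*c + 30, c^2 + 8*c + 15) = c + 5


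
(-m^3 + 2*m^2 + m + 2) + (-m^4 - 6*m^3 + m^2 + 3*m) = -m^4 - 7*m^3 + 3*m^2 + 4*m + 2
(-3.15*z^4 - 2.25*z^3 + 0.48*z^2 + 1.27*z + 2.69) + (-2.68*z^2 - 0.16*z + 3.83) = -3.15*z^4 - 2.25*z^3 - 2.2*z^2 + 1.11*z + 6.52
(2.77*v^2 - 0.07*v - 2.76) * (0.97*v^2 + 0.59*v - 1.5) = 2.6869*v^4 + 1.5664*v^3 - 6.8735*v^2 - 1.5234*v + 4.14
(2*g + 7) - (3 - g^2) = g^2 + 2*g + 4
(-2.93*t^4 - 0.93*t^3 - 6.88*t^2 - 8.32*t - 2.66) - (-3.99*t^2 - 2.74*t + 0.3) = -2.93*t^4 - 0.93*t^3 - 2.89*t^2 - 5.58*t - 2.96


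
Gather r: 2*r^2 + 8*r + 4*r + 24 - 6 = 2*r^2 + 12*r + 18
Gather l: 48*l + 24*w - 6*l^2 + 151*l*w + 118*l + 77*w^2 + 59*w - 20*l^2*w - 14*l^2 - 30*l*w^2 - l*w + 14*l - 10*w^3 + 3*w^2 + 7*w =l^2*(-20*w - 20) + l*(-30*w^2 + 150*w + 180) - 10*w^3 + 80*w^2 + 90*w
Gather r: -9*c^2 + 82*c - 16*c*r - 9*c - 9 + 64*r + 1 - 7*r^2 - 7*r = -9*c^2 + 73*c - 7*r^2 + r*(57 - 16*c) - 8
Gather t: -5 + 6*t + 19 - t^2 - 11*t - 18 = -t^2 - 5*t - 4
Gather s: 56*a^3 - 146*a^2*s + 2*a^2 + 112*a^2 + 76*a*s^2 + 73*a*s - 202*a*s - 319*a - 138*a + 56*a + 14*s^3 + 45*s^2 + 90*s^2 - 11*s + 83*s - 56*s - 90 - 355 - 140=56*a^3 + 114*a^2 - 401*a + 14*s^3 + s^2*(76*a + 135) + s*(-146*a^2 - 129*a + 16) - 585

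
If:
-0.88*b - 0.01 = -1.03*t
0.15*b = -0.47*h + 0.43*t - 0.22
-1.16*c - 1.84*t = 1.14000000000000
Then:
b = 1.17045454545455*t - 0.0113636363636364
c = -1.58620689655172*t - 0.982758620689655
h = 0.541344294003869*t - 0.464458413926499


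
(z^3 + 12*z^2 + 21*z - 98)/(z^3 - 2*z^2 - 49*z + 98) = (z + 7)/(z - 7)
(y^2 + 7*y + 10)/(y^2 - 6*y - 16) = (y + 5)/(y - 8)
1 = 1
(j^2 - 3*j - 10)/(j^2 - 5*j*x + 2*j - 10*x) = (5 - j)/(-j + 5*x)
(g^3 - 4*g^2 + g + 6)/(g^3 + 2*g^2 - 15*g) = (g^2 - g - 2)/(g*(g + 5))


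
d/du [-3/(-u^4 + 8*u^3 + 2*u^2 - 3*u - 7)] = 3*(-4*u^3 + 24*u^2 + 4*u - 3)/(u^4 - 8*u^3 - 2*u^2 + 3*u + 7)^2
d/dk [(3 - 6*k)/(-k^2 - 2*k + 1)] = 6*k*(1 - k)/(k^4 + 4*k^3 + 2*k^2 - 4*k + 1)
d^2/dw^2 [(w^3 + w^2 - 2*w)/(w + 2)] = 2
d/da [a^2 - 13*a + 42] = 2*a - 13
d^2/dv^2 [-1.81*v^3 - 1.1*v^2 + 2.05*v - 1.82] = -10.86*v - 2.2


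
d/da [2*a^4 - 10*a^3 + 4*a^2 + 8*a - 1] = 8*a^3 - 30*a^2 + 8*a + 8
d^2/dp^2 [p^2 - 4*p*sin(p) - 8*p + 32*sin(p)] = 4*p*sin(p) - 32*sin(p) - 8*cos(p) + 2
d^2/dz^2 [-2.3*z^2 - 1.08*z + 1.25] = -4.60000000000000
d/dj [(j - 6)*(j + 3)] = 2*j - 3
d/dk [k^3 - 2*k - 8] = 3*k^2 - 2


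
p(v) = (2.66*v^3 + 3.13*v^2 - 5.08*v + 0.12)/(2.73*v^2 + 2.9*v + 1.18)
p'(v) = (-5.46*v - 2.9)*(2.66*v^3 + 3.13*v^2 - 5.08*v + 0.12)/(2.73*v^2 + 2.9*v + 1.18)^2 + (7.98*v^2 + 6.26*v - 5.08)/(2.73*v^2 + 2.9*v + 1.18) = (7.2618*v^4 + 15.428*v^3 + 32.3618*v^2 + 6.7316*v - 6.3424)/(7.4529*v^4 + 15.834*v^3 + 14.8528*v^2 + 6.844*v + 1.3924)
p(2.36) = 1.74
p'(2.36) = 1.15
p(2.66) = 2.08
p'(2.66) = 1.12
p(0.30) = -0.46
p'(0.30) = -0.18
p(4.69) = 4.27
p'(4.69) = 1.04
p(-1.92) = 0.46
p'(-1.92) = 2.78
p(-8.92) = -8.28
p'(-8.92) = 1.01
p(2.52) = 1.93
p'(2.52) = 1.13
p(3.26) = 2.75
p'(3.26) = 1.09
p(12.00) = 11.62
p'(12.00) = 0.99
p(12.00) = 11.62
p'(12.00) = 0.99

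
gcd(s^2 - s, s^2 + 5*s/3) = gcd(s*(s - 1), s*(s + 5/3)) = s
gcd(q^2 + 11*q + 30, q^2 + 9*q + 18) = q + 6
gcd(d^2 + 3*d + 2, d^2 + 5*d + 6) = d + 2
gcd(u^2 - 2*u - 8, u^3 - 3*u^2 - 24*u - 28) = u + 2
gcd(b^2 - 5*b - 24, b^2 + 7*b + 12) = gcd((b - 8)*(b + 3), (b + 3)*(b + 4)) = b + 3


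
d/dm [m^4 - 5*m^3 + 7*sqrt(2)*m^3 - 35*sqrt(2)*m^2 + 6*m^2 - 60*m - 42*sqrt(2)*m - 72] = 4*m^3 - 15*m^2 + 21*sqrt(2)*m^2 - 70*sqrt(2)*m + 12*m - 60 - 42*sqrt(2)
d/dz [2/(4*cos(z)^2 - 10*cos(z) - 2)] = (4*cos(z) - 5)*sin(z)/(5*cos(z) - cos(2*z))^2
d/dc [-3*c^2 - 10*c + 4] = -6*c - 10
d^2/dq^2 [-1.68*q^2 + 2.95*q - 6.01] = -3.36000000000000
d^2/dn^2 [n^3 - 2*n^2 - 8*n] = 6*n - 4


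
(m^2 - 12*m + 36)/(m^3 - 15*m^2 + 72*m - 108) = 1/(m - 3)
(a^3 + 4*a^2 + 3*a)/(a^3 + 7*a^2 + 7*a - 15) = a*(a + 1)/(a^2 + 4*a - 5)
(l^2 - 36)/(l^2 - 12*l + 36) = (l + 6)/(l - 6)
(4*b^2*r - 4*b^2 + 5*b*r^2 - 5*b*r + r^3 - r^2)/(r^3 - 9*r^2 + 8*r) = (4*b^2 + 5*b*r + r^2)/(r*(r - 8))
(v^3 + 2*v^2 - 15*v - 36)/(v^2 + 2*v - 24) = (v^2 + 6*v + 9)/(v + 6)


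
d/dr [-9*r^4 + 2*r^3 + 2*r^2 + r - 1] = -36*r^3 + 6*r^2 + 4*r + 1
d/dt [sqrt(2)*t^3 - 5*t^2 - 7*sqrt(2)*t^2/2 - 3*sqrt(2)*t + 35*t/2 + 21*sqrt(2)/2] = 3*sqrt(2)*t^2 - 10*t - 7*sqrt(2)*t - 3*sqrt(2) + 35/2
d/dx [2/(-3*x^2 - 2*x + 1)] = 4*(3*x + 1)/(3*x^2 + 2*x - 1)^2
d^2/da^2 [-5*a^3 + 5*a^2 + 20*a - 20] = 10 - 30*a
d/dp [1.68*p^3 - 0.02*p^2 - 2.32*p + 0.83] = 5.04*p^2 - 0.04*p - 2.32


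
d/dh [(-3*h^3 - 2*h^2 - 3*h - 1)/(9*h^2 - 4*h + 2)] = (-27*h^4 + 24*h^3 + 17*h^2 + 10*h - 10)/(81*h^4 - 72*h^3 + 52*h^2 - 16*h + 4)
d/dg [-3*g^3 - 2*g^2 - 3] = g*(-9*g - 4)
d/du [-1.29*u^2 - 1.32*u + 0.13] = -2.58*u - 1.32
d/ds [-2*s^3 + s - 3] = 1 - 6*s^2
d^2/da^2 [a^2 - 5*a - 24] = 2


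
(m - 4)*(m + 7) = m^2 + 3*m - 28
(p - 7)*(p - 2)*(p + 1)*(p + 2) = p^4 - 6*p^3 - 11*p^2 + 24*p + 28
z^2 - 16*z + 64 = (z - 8)^2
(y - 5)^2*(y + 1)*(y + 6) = y^4 - 3*y^3 - 39*y^2 + 115*y + 150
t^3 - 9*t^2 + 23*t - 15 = (t - 5)*(t - 3)*(t - 1)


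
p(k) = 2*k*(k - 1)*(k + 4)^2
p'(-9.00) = -2750.00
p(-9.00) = 4500.00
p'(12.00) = 20224.00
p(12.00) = 67584.00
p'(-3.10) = 34.09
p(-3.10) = 20.59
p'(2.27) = 350.64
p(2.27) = 226.67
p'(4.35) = 1560.45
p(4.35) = 2032.06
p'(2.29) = 357.60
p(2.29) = 233.75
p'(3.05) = 683.29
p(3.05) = 621.53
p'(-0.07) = -34.04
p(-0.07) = 2.31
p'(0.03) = -31.00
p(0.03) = -0.95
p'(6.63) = 4357.82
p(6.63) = 8435.65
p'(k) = 2*k*(k - 1)*(2*k + 8) + 2*k*(k + 4)^2 + 2*(k - 1)*(k + 4)^2 = 8*k^3 + 42*k^2 + 32*k - 32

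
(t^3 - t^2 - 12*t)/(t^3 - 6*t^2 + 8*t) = (t + 3)/(t - 2)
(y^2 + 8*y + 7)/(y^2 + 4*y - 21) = (y + 1)/(y - 3)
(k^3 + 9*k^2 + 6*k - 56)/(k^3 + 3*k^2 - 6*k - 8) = (k + 7)/(k + 1)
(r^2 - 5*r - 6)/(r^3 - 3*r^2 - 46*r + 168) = (r + 1)/(r^2 + 3*r - 28)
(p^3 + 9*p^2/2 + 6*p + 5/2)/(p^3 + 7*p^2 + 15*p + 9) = (2*p^2 + 7*p + 5)/(2*(p^2 + 6*p + 9))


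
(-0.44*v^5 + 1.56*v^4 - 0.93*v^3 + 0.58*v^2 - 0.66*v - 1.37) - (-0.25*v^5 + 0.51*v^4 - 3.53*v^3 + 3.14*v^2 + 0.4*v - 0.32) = -0.19*v^5 + 1.05*v^4 + 2.6*v^3 - 2.56*v^2 - 1.06*v - 1.05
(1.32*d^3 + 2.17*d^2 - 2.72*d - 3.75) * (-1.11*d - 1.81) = -1.4652*d^4 - 4.7979*d^3 - 0.9085*d^2 + 9.0857*d + 6.7875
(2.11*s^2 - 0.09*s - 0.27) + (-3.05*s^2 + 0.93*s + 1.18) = -0.94*s^2 + 0.84*s + 0.91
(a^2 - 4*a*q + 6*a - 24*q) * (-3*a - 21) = -3*a^3 + 12*a^2*q - 39*a^2 + 156*a*q - 126*a + 504*q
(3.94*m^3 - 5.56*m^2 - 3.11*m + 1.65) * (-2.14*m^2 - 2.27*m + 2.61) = -8.4316*m^5 + 2.9546*m^4 + 29.56*m^3 - 10.9829*m^2 - 11.8626*m + 4.3065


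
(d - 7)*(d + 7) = d^2 - 49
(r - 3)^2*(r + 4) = r^3 - 2*r^2 - 15*r + 36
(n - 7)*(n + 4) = n^2 - 3*n - 28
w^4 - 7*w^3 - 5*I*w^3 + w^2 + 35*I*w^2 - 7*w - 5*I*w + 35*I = (w - 7)*(w - 5*I)*(w - I)*(w + I)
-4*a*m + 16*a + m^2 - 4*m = (-4*a + m)*(m - 4)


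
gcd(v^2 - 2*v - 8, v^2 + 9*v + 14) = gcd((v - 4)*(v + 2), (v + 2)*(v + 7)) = v + 2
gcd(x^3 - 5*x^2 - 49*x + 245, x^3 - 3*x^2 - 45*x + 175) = x^2 + 2*x - 35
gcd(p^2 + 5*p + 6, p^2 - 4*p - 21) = p + 3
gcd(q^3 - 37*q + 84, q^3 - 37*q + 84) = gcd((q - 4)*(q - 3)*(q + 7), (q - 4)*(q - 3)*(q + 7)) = q^3 - 37*q + 84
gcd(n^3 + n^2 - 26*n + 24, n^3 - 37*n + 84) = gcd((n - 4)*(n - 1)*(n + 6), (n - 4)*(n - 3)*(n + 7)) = n - 4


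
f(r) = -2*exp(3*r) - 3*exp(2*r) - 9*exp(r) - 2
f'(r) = -6*exp(3*r) - 6*exp(2*r) - 9*exp(r)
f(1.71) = -481.50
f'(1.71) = -1247.28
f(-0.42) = -9.78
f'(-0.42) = -10.21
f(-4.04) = -2.16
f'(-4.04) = -0.16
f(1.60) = -363.20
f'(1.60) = -920.83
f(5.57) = -36357521.12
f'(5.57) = -108861218.58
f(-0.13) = -13.57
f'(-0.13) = -16.59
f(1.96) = -932.71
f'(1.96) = -2513.15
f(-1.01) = -5.77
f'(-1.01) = -4.36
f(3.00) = -17599.22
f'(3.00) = -51219.85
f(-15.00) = -2.00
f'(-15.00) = 0.00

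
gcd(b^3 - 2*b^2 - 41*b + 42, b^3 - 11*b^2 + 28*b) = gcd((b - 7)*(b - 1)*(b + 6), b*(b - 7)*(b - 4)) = b - 7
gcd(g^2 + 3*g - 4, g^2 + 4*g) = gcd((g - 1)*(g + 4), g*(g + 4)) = g + 4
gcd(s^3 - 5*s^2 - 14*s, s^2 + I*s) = s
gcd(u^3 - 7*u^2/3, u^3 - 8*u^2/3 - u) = u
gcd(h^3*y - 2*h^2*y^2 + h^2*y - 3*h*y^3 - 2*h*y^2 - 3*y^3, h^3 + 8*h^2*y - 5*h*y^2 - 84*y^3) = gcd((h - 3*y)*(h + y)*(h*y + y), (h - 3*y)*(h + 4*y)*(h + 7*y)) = -h + 3*y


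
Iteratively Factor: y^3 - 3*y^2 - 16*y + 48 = (y - 3)*(y^2 - 16) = (y - 4)*(y - 3)*(y + 4)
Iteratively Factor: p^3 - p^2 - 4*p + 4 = (p - 2)*(p^2 + p - 2) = (p - 2)*(p - 1)*(p + 2)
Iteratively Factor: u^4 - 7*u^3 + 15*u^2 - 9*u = (u - 1)*(u^3 - 6*u^2 + 9*u) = (u - 3)*(u - 1)*(u^2 - 3*u) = (u - 3)^2*(u - 1)*(u)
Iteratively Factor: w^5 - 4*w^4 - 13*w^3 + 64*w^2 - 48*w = (w - 4)*(w^4 - 13*w^2 + 12*w) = (w - 4)*(w + 4)*(w^3 - 4*w^2 + 3*w) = (w - 4)*(w - 1)*(w + 4)*(w^2 - 3*w) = w*(w - 4)*(w - 1)*(w + 4)*(w - 3)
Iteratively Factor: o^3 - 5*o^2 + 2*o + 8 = (o - 2)*(o^2 - 3*o - 4) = (o - 4)*(o - 2)*(o + 1)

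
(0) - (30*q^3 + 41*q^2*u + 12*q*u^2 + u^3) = -30*q^3 - 41*q^2*u - 12*q*u^2 - u^3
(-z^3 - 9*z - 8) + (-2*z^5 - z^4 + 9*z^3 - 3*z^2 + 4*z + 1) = -2*z^5 - z^4 + 8*z^3 - 3*z^2 - 5*z - 7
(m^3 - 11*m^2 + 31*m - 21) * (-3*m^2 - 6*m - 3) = -3*m^5 + 27*m^4 - 30*m^3 - 90*m^2 + 33*m + 63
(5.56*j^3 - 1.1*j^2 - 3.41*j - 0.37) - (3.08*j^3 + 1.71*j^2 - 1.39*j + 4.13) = 2.48*j^3 - 2.81*j^2 - 2.02*j - 4.5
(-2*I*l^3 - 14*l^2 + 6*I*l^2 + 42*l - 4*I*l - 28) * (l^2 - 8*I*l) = -2*I*l^5 - 30*l^4 + 6*I*l^4 + 90*l^3 + 108*I*l^3 - 60*l^2 - 336*I*l^2 + 224*I*l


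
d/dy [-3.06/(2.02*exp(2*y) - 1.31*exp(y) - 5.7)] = (12.3624*exp(y) - 4.0086)*exp(y)/(-2.02*exp(2*y) + 1.31*exp(y) + 5.7)^2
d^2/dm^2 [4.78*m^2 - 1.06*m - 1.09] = 9.56000000000000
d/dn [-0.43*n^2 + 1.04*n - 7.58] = 1.04 - 0.86*n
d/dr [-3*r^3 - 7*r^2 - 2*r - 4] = -9*r^2 - 14*r - 2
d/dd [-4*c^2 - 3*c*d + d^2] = -3*c + 2*d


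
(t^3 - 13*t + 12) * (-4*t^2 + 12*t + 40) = -4*t^5 + 12*t^4 + 92*t^3 - 204*t^2 - 376*t + 480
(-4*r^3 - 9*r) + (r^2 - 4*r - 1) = -4*r^3 + r^2 - 13*r - 1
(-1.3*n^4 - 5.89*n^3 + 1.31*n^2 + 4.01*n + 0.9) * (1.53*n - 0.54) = -1.989*n^5 - 8.3097*n^4 + 5.1849*n^3 + 5.4279*n^2 - 0.7884*n - 0.486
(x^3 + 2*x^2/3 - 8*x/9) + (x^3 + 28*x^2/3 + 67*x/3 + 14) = 2*x^3 + 10*x^2 + 193*x/9 + 14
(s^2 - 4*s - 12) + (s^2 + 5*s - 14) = 2*s^2 + s - 26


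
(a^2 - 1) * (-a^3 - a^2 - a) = -a^5 - a^4 + a^2 + a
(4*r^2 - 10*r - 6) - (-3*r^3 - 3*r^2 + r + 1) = 3*r^3 + 7*r^2 - 11*r - 7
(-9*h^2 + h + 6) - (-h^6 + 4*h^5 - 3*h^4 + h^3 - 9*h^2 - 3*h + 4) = h^6 - 4*h^5 + 3*h^4 - h^3 + 4*h + 2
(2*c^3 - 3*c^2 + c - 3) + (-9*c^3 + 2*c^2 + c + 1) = -7*c^3 - c^2 + 2*c - 2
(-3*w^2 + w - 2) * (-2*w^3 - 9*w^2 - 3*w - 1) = 6*w^5 + 25*w^4 + 4*w^3 + 18*w^2 + 5*w + 2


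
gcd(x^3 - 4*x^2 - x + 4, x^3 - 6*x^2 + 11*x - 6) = x - 1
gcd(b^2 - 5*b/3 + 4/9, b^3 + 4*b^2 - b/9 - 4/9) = b - 1/3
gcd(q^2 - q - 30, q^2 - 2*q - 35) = q + 5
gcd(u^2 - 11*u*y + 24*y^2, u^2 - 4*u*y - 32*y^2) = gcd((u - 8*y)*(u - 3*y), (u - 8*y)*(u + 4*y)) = -u + 8*y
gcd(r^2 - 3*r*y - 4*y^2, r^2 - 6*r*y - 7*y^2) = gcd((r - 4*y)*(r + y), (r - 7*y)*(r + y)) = r + y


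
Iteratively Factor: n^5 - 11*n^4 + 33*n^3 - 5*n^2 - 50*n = (n)*(n^4 - 11*n^3 + 33*n^2 - 5*n - 50) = n*(n - 2)*(n^3 - 9*n^2 + 15*n + 25) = n*(n - 5)*(n - 2)*(n^2 - 4*n - 5) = n*(n - 5)*(n - 2)*(n + 1)*(n - 5)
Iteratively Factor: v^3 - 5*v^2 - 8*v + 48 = (v - 4)*(v^2 - v - 12) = (v - 4)*(v + 3)*(v - 4)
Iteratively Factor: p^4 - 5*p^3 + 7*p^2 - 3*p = (p - 1)*(p^3 - 4*p^2 + 3*p) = (p - 3)*(p - 1)*(p^2 - p) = p*(p - 3)*(p - 1)*(p - 1)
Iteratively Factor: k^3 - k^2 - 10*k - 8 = (k - 4)*(k^2 + 3*k + 2) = (k - 4)*(k + 1)*(k + 2)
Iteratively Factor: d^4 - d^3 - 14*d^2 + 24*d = (d)*(d^3 - d^2 - 14*d + 24) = d*(d - 3)*(d^2 + 2*d - 8) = d*(d - 3)*(d + 4)*(d - 2)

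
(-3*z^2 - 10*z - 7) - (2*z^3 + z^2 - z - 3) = -2*z^3 - 4*z^2 - 9*z - 4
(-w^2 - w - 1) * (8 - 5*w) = 5*w^3 - 3*w^2 - 3*w - 8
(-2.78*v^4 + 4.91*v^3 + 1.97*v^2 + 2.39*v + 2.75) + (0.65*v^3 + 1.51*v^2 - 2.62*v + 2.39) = -2.78*v^4 + 5.56*v^3 + 3.48*v^2 - 0.23*v + 5.14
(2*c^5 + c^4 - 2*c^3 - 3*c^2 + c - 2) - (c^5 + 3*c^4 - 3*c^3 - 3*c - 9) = c^5 - 2*c^4 + c^3 - 3*c^2 + 4*c + 7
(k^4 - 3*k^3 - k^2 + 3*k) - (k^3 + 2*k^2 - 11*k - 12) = k^4 - 4*k^3 - 3*k^2 + 14*k + 12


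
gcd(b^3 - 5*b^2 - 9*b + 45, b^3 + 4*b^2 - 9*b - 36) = b^2 - 9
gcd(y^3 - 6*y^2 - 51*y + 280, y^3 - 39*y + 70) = y^2 + 2*y - 35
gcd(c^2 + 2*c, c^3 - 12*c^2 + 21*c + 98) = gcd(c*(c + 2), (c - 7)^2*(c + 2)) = c + 2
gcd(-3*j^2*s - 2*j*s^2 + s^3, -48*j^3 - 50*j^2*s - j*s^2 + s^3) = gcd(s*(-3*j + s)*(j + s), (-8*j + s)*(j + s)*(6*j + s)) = j + s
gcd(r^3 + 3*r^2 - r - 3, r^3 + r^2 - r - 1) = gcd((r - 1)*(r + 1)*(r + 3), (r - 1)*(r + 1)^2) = r^2 - 1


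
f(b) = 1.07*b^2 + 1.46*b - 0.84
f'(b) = 2.14*b + 1.46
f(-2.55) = 2.39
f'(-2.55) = -4.00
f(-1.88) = 0.20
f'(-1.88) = -2.56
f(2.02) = 6.48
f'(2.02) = 5.78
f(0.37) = -0.15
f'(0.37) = 2.25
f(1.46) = 3.57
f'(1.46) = 4.58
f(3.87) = 20.84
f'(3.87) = 9.74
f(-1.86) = 0.15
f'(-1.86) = -2.52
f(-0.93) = -1.27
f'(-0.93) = -0.53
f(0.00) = -0.84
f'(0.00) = 1.46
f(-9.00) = 72.69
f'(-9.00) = -17.80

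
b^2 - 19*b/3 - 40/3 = (b - 8)*(b + 5/3)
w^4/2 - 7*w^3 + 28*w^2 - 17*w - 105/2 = (w/2 + 1/2)*(w - 7)*(w - 5)*(w - 3)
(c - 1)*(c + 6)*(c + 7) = c^3 + 12*c^2 + 29*c - 42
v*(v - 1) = v^2 - v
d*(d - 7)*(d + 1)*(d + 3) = d^4 - 3*d^3 - 25*d^2 - 21*d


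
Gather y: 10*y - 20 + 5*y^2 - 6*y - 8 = 5*y^2 + 4*y - 28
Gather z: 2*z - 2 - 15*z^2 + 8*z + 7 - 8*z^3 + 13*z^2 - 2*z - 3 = -8*z^3 - 2*z^2 + 8*z + 2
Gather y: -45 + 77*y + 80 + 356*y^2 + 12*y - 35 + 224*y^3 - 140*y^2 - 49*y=224*y^3 + 216*y^2 + 40*y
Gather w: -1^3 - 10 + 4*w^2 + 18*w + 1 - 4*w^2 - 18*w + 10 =0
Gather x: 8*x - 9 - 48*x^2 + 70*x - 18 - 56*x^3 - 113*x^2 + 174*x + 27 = -56*x^3 - 161*x^2 + 252*x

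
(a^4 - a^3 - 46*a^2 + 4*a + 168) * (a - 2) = a^5 - 3*a^4 - 44*a^3 + 96*a^2 + 160*a - 336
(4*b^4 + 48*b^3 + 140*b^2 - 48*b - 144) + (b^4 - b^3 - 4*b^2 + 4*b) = 5*b^4 + 47*b^3 + 136*b^2 - 44*b - 144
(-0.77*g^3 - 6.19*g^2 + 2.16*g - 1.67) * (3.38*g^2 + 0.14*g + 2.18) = -2.6026*g^5 - 21.03*g^4 + 4.7556*g^3 - 18.8364*g^2 + 4.475*g - 3.6406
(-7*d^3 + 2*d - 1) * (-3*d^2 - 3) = 21*d^5 + 15*d^3 + 3*d^2 - 6*d + 3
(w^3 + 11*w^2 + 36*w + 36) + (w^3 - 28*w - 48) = 2*w^3 + 11*w^2 + 8*w - 12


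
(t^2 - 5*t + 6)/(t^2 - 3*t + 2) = (t - 3)/(t - 1)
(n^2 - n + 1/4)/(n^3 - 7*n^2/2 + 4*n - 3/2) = (4*n^2 - 4*n + 1)/(2*(2*n^3 - 7*n^2 + 8*n - 3))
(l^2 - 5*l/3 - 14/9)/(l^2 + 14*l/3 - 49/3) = (l + 2/3)/(l + 7)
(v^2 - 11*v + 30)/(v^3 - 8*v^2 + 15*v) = (v - 6)/(v*(v - 3))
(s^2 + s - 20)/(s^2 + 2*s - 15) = (s - 4)/(s - 3)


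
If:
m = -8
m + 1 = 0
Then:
No Solution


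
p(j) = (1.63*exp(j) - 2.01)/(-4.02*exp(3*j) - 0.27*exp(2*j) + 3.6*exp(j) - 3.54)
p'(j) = (1.63*exp(j) - 2.01)*(12.06*exp(3*j) + 0.54*exp(2*j) - 3.6*exp(j))/(-4.02*exp(3*j) - 0.27*exp(2*j) + 3.6*exp(j) - 3.54)^2 + 1.63*exp(j)/(-4.02*exp(3*j) - 0.27*exp(2*j) + 3.6*exp(j) - 3.54) = (13.1052*exp(3*j) - 23.8005*exp(2*j) - 1.0854*exp(j) + 1.4658)*exp(j)/(16.1604*exp(6*j) + 2.1708*exp(5*j) - 28.8711*exp(4*j) + 26.5176*exp(3*j) + 14.8716*exp(2*j) - 25.488*exp(j) + 12.5316)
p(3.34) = -0.00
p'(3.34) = 0.00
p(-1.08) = 0.58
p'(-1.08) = -0.06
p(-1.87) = 0.59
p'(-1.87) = 0.01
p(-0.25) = 0.26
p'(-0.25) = -0.76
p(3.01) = -0.00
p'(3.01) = 0.00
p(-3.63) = 0.57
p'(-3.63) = 0.00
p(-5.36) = 0.57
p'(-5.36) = 0.00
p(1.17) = -0.03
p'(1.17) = 0.04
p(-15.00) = 0.57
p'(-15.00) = 0.00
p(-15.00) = 0.57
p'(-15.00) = 0.00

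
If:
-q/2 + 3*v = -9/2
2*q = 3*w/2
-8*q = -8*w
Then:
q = 0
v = -3/2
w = 0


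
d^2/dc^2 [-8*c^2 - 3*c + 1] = -16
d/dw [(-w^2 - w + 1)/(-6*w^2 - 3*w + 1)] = (-3*w^2 + 10*w + 2)/(36*w^4 + 36*w^3 - 3*w^2 - 6*w + 1)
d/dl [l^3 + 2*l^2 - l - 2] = 3*l^2 + 4*l - 1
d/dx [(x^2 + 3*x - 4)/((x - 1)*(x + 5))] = 1/(x^2 + 10*x + 25)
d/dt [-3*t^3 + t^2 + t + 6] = -9*t^2 + 2*t + 1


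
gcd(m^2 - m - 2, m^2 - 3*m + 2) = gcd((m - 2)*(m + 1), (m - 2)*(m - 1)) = m - 2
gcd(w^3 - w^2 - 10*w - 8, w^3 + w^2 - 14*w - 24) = w^2 - 2*w - 8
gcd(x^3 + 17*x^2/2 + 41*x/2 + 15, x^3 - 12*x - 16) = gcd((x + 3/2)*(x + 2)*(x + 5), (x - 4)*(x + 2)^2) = x + 2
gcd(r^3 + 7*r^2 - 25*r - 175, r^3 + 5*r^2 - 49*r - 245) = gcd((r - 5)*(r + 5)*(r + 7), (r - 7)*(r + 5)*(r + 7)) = r^2 + 12*r + 35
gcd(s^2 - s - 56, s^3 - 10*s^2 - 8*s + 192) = s - 8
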